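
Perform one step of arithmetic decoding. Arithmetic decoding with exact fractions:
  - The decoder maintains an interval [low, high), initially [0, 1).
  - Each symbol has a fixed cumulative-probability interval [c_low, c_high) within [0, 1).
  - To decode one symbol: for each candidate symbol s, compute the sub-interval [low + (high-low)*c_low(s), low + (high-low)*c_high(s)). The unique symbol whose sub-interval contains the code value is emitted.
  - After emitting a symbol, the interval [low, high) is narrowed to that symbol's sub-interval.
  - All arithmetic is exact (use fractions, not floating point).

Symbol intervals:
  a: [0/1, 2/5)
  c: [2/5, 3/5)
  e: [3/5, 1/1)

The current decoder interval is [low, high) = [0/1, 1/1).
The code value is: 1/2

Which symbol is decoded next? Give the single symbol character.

Answer: c

Derivation:
Interval width = high − low = 1/1 − 0/1 = 1/1
Scaled code = (code − low) / width = (1/2 − 0/1) / 1/1 = 1/2
  a: [0/1, 2/5) 
  c: [2/5, 3/5) ← scaled code falls here ✓
  e: [3/5, 1/1) 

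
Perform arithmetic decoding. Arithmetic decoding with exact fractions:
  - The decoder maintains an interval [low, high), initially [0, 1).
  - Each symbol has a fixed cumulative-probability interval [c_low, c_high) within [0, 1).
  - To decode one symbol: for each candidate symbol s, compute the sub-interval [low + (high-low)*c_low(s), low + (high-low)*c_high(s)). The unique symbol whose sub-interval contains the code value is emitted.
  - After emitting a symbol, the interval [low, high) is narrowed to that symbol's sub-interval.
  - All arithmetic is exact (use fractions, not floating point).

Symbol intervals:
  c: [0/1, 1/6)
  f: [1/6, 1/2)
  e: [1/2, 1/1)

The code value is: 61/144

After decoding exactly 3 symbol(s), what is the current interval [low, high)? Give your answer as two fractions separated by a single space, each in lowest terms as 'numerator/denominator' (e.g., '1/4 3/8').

Answer: 5/12 1/2

Derivation:
Step 1: interval [0/1, 1/1), width = 1/1 - 0/1 = 1/1
  'c': [0/1 + 1/1*0/1, 0/1 + 1/1*1/6) = [0/1, 1/6)
  'f': [0/1 + 1/1*1/6, 0/1 + 1/1*1/2) = [1/6, 1/2) <- contains code 61/144
  'e': [0/1 + 1/1*1/2, 0/1 + 1/1*1/1) = [1/2, 1/1)
  emit 'f', narrow to [1/6, 1/2)
Step 2: interval [1/6, 1/2), width = 1/2 - 1/6 = 1/3
  'c': [1/6 + 1/3*0/1, 1/6 + 1/3*1/6) = [1/6, 2/9)
  'f': [1/6 + 1/3*1/6, 1/6 + 1/3*1/2) = [2/9, 1/3)
  'e': [1/6 + 1/3*1/2, 1/6 + 1/3*1/1) = [1/3, 1/2) <- contains code 61/144
  emit 'e', narrow to [1/3, 1/2)
Step 3: interval [1/3, 1/2), width = 1/2 - 1/3 = 1/6
  'c': [1/3 + 1/6*0/1, 1/3 + 1/6*1/6) = [1/3, 13/36)
  'f': [1/3 + 1/6*1/6, 1/3 + 1/6*1/2) = [13/36, 5/12)
  'e': [1/3 + 1/6*1/2, 1/3 + 1/6*1/1) = [5/12, 1/2) <- contains code 61/144
  emit 'e', narrow to [5/12, 1/2)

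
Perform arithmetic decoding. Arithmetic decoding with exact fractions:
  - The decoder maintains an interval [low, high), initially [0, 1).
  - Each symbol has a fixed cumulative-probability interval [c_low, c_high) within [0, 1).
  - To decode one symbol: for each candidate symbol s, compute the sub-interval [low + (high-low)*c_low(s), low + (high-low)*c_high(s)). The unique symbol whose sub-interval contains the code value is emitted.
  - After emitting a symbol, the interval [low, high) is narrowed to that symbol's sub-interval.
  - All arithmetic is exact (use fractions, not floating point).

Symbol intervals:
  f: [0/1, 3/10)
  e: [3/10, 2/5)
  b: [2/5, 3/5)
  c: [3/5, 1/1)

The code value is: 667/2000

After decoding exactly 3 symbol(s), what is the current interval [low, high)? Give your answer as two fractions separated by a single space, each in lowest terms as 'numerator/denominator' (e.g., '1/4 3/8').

Step 1: interval [0/1, 1/1), width = 1/1 - 0/1 = 1/1
  'f': [0/1 + 1/1*0/1, 0/1 + 1/1*3/10) = [0/1, 3/10)
  'e': [0/1 + 1/1*3/10, 0/1 + 1/1*2/5) = [3/10, 2/5) <- contains code 667/2000
  'b': [0/1 + 1/1*2/5, 0/1 + 1/1*3/5) = [2/5, 3/5)
  'c': [0/1 + 1/1*3/5, 0/1 + 1/1*1/1) = [3/5, 1/1)
  emit 'e', narrow to [3/10, 2/5)
Step 2: interval [3/10, 2/5), width = 2/5 - 3/10 = 1/10
  'f': [3/10 + 1/10*0/1, 3/10 + 1/10*3/10) = [3/10, 33/100)
  'e': [3/10 + 1/10*3/10, 3/10 + 1/10*2/5) = [33/100, 17/50) <- contains code 667/2000
  'b': [3/10 + 1/10*2/5, 3/10 + 1/10*3/5) = [17/50, 9/25)
  'c': [3/10 + 1/10*3/5, 3/10 + 1/10*1/1) = [9/25, 2/5)
  emit 'e', narrow to [33/100, 17/50)
Step 3: interval [33/100, 17/50), width = 17/50 - 33/100 = 1/100
  'f': [33/100 + 1/100*0/1, 33/100 + 1/100*3/10) = [33/100, 333/1000)
  'e': [33/100 + 1/100*3/10, 33/100 + 1/100*2/5) = [333/1000, 167/500) <- contains code 667/2000
  'b': [33/100 + 1/100*2/5, 33/100 + 1/100*3/5) = [167/500, 42/125)
  'c': [33/100 + 1/100*3/5, 33/100 + 1/100*1/1) = [42/125, 17/50)
  emit 'e', narrow to [333/1000, 167/500)

Answer: 333/1000 167/500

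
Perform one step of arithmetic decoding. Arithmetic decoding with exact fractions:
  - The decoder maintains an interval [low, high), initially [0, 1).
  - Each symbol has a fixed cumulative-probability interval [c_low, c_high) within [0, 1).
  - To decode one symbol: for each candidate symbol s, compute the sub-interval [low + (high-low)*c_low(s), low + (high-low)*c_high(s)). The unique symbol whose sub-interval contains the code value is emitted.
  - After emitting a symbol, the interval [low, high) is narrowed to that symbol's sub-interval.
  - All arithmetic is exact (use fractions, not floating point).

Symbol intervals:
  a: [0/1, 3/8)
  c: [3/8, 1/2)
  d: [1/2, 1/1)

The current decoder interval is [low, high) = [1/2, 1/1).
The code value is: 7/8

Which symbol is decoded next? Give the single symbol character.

Interval width = high − low = 1/1 − 1/2 = 1/2
Scaled code = (code − low) / width = (7/8 − 1/2) / 1/2 = 3/4
  a: [0/1, 3/8) 
  c: [3/8, 1/2) 
  d: [1/2, 1/1) ← scaled code falls here ✓

Answer: d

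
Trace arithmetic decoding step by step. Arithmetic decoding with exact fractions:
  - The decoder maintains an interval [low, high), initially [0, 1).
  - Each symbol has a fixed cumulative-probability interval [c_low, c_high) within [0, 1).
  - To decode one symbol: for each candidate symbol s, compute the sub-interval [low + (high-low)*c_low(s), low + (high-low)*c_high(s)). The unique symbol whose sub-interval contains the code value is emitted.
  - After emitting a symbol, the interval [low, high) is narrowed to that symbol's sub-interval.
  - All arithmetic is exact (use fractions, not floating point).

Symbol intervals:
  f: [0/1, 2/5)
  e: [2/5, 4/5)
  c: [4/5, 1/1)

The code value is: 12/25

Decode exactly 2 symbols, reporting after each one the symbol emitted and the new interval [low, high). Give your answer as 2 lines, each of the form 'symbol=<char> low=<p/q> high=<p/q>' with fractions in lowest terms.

Answer: symbol=e low=2/5 high=4/5
symbol=f low=2/5 high=14/25

Derivation:
Step 1: interval [0/1, 1/1), width = 1/1 - 0/1 = 1/1
  'f': [0/1 + 1/1*0/1, 0/1 + 1/1*2/5) = [0/1, 2/5)
  'e': [0/1 + 1/1*2/5, 0/1 + 1/1*4/5) = [2/5, 4/5) <- contains code 12/25
  'c': [0/1 + 1/1*4/5, 0/1 + 1/1*1/1) = [4/5, 1/1)
  emit 'e', narrow to [2/5, 4/5)
Step 2: interval [2/5, 4/5), width = 4/5 - 2/5 = 2/5
  'f': [2/5 + 2/5*0/1, 2/5 + 2/5*2/5) = [2/5, 14/25) <- contains code 12/25
  'e': [2/5 + 2/5*2/5, 2/5 + 2/5*4/5) = [14/25, 18/25)
  'c': [2/5 + 2/5*4/5, 2/5 + 2/5*1/1) = [18/25, 4/5)
  emit 'f', narrow to [2/5, 14/25)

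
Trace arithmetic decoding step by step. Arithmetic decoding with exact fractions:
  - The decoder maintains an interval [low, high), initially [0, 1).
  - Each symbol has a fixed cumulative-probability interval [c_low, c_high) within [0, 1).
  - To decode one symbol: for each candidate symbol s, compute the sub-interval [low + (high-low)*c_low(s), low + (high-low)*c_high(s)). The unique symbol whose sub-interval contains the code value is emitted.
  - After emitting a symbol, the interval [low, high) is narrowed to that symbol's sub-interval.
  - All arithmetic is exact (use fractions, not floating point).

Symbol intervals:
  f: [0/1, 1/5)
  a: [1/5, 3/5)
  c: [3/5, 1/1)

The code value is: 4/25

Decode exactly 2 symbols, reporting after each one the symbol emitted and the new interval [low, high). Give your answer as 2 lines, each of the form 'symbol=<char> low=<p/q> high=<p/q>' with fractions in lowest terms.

Step 1: interval [0/1, 1/1), width = 1/1 - 0/1 = 1/1
  'f': [0/1 + 1/1*0/1, 0/1 + 1/1*1/5) = [0/1, 1/5) <- contains code 4/25
  'a': [0/1 + 1/1*1/5, 0/1 + 1/1*3/5) = [1/5, 3/5)
  'c': [0/1 + 1/1*3/5, 0/1 + 1/1*1/1) = [3/5, 1/1)
  emit 'f', narrow to [0/1, 1/5)
Step 2: interval [0/1, 1/5), width = 1/5 - 0/1 = 1/5
  'f': [0/1 + 1/5*0/1, 0/1 + 1/5*1/5) = [0/1, 1/25)
  'a': [0/1 + 1/5*1/5, 0/1 + 1/5*3/5) = [1/25, 3/25)
  'c': [0/1 + 1/5*3/5, 0/1 + 1/5*1/1) = [3/25, 1/5) <- contains code 4/25
  emit 'c', narrow to [3/25, 1/5)

Answer: symbol=f low=0/1 high=1/5
symbol=c low=3/25 high=1/5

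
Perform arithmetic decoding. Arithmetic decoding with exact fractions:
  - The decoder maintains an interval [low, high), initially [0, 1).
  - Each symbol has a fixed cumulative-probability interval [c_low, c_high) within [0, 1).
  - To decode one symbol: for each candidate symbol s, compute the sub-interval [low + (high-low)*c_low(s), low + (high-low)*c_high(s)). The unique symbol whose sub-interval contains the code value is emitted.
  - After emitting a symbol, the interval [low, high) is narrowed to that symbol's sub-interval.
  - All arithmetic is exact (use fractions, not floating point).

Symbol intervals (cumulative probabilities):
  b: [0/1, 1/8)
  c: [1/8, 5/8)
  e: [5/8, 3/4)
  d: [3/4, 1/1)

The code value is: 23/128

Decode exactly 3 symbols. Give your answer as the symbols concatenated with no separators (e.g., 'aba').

Answer: cbd

Derivation:
Step 1: interval [0/1, 1/1), width = 1/1 - 0/1 = 1/1
  'b': [0/1 + 1/1*0/1, 0/1 + 1/1*1/8) = [0/1, 1/8)
  'c': [0/1 + 1/1*1/8, 0/1 + 1/1*5/8) = [1/8, 5/8) <- contains code 23/128
  'e': [0/1 + 1/1*5/8, 0/1 + 1/1*3/4) = [5/8, 3/4)
  'd': [0/1 + 1/1*3/4, 0/1 + 1/1*1/1) = [3/4, 1/1)
  emit 'c', narrow to [1/8, 5/8)
Step 2: interval [1/8, 5/8), width = 5/8 - 1/8 = 1/2
  'b': [1/8 + 1/2*0/1, 1/8 + 1/2*1/8) = [1/8, 3/16) <- contains code 23/128
  'c': [1/8 + 1/2*1/8, 1/8 + 1/2*5/8) = [3/16, 7/16)
  'e': [1/8 + 1/2*5/8, 1/8 + 1/2*3/4) = [7/16, 1/2)
  'd': [1/8 + 1/2*3/4, 1/8 + 1/2*1/1) = [1/2, 5/8)
  emit 'b', narrow to [1/8, 3/16)
Step 3: interval [1/8, 3/16), width = 3/16 - 1/8 = 1/16
  'b': [1/8 + 1/16*0/1, 1/8 + 1/16*1/8) = [1/8, 17/128)
  'c': [1/8 + 1/16*1/8, 1/8 + 1/16*5/8) = [17/128, 21/128)
  'e': [1/8 + 1/16*5/8, 1/8 + 1/16*3/4) = [21/128, 11/64)
  'd': [1/8 + 1/16*3/4, 1/8 + 1/16*1/1) = [11/64, 3/16) <- contains code 23/128
  emit 'd', narrow to [11/64, 3/16)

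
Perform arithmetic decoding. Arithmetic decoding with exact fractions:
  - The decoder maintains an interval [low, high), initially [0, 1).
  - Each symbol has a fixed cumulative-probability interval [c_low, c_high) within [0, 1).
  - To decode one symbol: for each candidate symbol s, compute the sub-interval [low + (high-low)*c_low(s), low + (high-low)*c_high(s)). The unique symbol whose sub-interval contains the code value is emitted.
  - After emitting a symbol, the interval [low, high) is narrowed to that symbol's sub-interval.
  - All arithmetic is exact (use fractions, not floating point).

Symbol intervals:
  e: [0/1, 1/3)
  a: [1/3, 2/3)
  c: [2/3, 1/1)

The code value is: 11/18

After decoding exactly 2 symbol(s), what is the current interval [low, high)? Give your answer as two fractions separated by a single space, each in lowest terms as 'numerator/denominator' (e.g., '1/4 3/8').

Step 1: interval [0/1, 1/1), width = 1/1 - 0/1 = 1/1
  'e': [0/1 + 1/1*0/1, 0/1 + 1/1*1/3) = [0/1, 1/3)
  'a': [0/1 + 1/1*1/3, 0/1 + 1/1*2/3) = [1/3, 2/3) <- contains code 11/18
  'c': [0/1 + 1/1*2/3, 0/1 + 1/1*1/1) = [2/3, 1/1)
  emit 'a', narrow to [1/3, 2/3)
Step 2: interval [1/3, 2/3), width = 2/3 - 1/3 = 1/3
  'e': [1/3 + 1/3*0/1, 1/3 + 1/3*1/3) = [1/3, 4/9)
  'a': [1/3 + 1/3*1/3, 1/3 + 1/3*2/3) = [4/9, 5/9)
  'c': [1/3 + 1/3*2/3, 1/3 + 1/3*1/1) = [5/9, 2/3) <- contains code 11/18
  emit 'c', narrow to [5/9, 2/3)

Answer: 5/9 2/3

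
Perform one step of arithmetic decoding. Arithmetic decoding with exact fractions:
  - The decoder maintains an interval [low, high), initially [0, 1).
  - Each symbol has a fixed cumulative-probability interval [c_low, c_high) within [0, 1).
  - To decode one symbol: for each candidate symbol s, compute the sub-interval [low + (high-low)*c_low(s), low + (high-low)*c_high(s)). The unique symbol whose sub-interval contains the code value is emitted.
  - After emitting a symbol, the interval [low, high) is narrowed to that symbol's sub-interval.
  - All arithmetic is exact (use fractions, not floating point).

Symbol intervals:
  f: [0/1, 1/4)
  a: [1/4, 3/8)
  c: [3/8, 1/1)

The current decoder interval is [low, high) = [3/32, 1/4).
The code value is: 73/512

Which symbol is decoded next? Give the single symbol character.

Interval width = high − low = 1/4 − 3/32 = 5/32
Scaled code = (code − low) / width = (73/512 − 3/32) / 5/32 = 5/16
  f: [0/1, 1/4) 
  a: [1/4, 3/8) ← scaled code falls here ✓
  c: [3/8, 1/1) 

Answer: a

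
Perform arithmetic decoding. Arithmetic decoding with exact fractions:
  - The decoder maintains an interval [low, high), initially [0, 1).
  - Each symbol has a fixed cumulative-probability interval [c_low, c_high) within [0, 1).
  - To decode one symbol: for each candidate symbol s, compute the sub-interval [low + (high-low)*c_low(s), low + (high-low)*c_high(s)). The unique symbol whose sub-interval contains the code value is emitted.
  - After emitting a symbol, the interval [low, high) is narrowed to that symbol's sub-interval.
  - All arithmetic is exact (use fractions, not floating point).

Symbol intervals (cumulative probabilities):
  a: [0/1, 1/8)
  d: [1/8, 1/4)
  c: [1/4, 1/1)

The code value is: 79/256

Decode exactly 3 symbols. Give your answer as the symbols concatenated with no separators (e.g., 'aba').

Answer: cac

Derivation:
Step 1: interval [0/1, 1/1), width = 1/1 - 0/1 = 1/1
  'a': [0/1 + 1/1*0/1, 0/1 + 1/1*1/8) = [0/1, 1/8)
  'd': [0/1 + 1/1*1/8, 0/1 + 1/1*1/4) = [1/8, 1/4)
  'c': [0/1 + 1/1*1/4, 0/1 + 1/1*1/1) = [1/4, 1/1) <- contains code 79/256
  emit 'c', narrow to [1/4, 1/1)
Step 2: interval [1/4, 1/1), width = 1/1 - 1/4 = 3/4
  'a': [1/4 + 3/4*0/1, 1/4 + 3/4*1/8) = [1/4, 11/32) <- contains code 79/256
  'd': [1/4 + 3/4*1/8, 1/4 + 3/4*1/4) = [11/32, 7/16)
  'c': [1/4 + 3/4*1/4, 1/4 + 3/4*1/1) = [7/16, 1/1)
  emit 'a', narrow to [1/4, 11/32)
Step 3: interval [1/4, 11/32), width = 11/32 - 1/4 = 3/32
  'a': [1/4 + 3/32*0/1, 1/4 + 3/32*1/8) = [1/4, 67/256)
  'd': [1/4 + 3/32*1/8, 1/4 + 3/32*1/4) = [67/256, 35/128)
  'c': [1/4 + 3/32*1/4, 1/4 + 3/32*1/1) = [35/128, 11/32) <- contains code 79/256
  emit 'c', narrow to [35/128, 11/32)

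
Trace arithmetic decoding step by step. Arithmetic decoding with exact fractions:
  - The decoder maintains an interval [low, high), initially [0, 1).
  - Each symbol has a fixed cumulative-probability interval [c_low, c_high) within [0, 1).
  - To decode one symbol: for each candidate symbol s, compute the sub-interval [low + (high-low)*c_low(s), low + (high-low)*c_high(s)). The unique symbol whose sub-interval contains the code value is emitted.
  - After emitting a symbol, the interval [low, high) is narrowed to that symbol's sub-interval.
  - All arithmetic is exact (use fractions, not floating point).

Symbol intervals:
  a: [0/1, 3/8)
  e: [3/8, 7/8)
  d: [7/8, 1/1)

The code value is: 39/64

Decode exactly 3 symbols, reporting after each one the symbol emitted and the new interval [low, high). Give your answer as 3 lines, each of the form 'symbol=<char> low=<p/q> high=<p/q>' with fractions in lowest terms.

Step 1: interval [0/1, 1/1), width = 1/1 - 0/1 = 1/1
  'a': [0/1 + 1/1*0/1, 0/1 + 1/1*3/8) = [0/1, 3/8)
  'e': [0/1 + 1/1*3/8, 0/1 + 1/1*7/8) = [3/8, 7/8) <- contains code 39/64
  'd': [0/1 + 1/1*7/8, 0/1 + 1/1*1/1) = [7/8, 1/1)
  emit 'e', narrow to [3/8, 7/8)
Step 2: interval [3/8, 7/8), width = 7/8 - 3/8 = 1/2
  'a': [3/8 + 1/2*0/1, 3/8 + 1/2*3/8) = [3/8, 9/16)
  'e': [3/8 + 1/2*3/8, 3/8 + 1/2*7/8) = [9/16, 13/16) <- contains code 39/64
  'd': [3/8 + 1/2*7/8, 3/8 + 1/2*1/1) = [13/16, 7/8)
  emit 'e', narrow to [9/16, 13/16)
Step 3: interval [9/16, 13/16), width = 13/16 - 9/16 = 1/4
  'a': [9/16 + 1/4*0/1, 9/16 + 1/4*3/8) = [9/16, 21/32) <- contains code 39/64
  'e': [9/16 + 1/4*3/8, 9/16 + 1/4*7/8) = [21/32, 25/32)
  'd': [9/16 + 1/4*7/8, 9/16 + 1/4*1/1) = [25/32, 13/16)
  emit 'a', narrow to [9/16, 21/32)

Answer: symbol=e low=3/8 high=7/8
symbol=e low=9/16 high=13/16
symbol=a low=9/16 high=21/32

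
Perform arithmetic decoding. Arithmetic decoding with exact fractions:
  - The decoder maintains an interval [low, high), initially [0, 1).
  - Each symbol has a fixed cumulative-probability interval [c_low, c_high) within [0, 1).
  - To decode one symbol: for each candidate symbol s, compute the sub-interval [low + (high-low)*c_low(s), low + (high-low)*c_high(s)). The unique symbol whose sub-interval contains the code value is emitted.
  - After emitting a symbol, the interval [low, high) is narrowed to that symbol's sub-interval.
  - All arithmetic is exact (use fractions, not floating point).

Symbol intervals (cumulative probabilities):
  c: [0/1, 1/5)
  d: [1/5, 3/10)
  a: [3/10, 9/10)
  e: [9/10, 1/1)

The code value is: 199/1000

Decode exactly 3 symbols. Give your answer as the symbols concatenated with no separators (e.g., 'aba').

Answer: cee

Derivation:
Step 1: interval [0/1, 1/1), width = 1/1 - 0/1 = 1/1
  'c': [0/1 + 1/1*0/1, 0/1 + 1/1*1/5) = [0/1, 1/5) <- contains code 199/1000
  'd': [0/1 + 1/1*1/5, 0/1 + 1/1*3/10) = [1/5, 3/10)
  'a': [0/1 + 1/1*3/10, 0/1 + 1/1*9/10) = [3/10, 9/10)
  'e': [0/1 + 1/1*9/10, 0/1 + 1/1*1/1) = [9/10, 1/1)
  emit 'c', narrow to [0/1, 1/5)
Step 2: interval [0/1, 1/5), width = 1/5 - 0/1 = 1/5
  'c': [0/1 + 1/5*0/1, 0/1 + 1/5*1/5) = [0/1, 1/25)
  'd': [0/1 + 1/5*1/5, 0/1 + 1/5*3/10) = [1/25, 3/50)
  'a': [0/1 + 1/5*3/10, 0/1 + 1/5*9/10) = [3/50, 9/50)
  'e': [0/1 + 1/5*9/10, 0/1 + 1/5*1/1) = [9/50, 1/5) <- contains code 199/1000
  emit 'e', narrow to [9/50, 1/5)
Step 3: interval [9/50, 1/5), width = 1/5 - 9/50 = 1/50
  'c': [9/50 + 1/50*0/1, 9/50 + 1/50*1/5) = [9/50, 23/125)
  'd': [9/50 + 1/50*1/5, 9/50 + 1/50*3/10) = [23/125, 93/500)
  'a': [9/50 + 1/50*3/10, 9/50 + 1/50*9/10) = [93/500, 99/500)
  'e': [9/50 + 1/50*9/10, 9/50 + 1/50*1/1) = [99/500, 1/5) <- contains code 199/1000
  emit 'e', narrow to [99/500, 1/5)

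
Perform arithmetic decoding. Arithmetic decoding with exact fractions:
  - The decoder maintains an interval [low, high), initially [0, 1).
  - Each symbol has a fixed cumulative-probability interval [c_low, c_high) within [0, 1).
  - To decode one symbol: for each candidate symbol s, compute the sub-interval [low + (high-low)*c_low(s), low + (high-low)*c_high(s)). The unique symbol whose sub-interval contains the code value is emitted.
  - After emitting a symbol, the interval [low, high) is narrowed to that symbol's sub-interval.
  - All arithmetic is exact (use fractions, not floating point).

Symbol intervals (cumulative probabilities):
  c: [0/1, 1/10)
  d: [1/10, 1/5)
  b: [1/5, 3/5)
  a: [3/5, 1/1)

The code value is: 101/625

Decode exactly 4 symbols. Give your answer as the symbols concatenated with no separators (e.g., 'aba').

Answer: dacb

Derivation:
Step 1: interval [0/1, 1/1), width = 1/1 - 0/1 = 1/1
  'c': [0/1 + 1/1*0/1, 0/1 + 1/1*1/10) = [0/1, 1/10)
  'd': [0/1 + 1/1*1/10, 0/1 + 1/1*1/5) = [1/10, 1/5) <- contains code 101/625
  'b': [0/1 + 1/1*1/5, 0/1 + 1/1*3/5) = [1/5, 3/5)
  'a': [0/1 + 1/1*3/5, 0/1 + 1/1*1/1) = [3/5, 1/1)
  emit 'd', narrow to [1/10, 1/5)
Step 2: interval [1/10, 1/5), width = 1/5 - 1/10 = 1/10
  'c': [1/10 + 1/10*0/1, 1/10 + 1/10*1/10) = [1/10, 11/100)
  'd': [1/10 + 1/10*1/10, 1/10 + 1/10*1/5) = [11/100, 3/25)
  'b': [1/10 + 1/10*1/5, 1/10 + 1/10*3/5) = [3/25, 4/25)
  'a': [1/10 + 1/10*3/5, 1/10 + 1/10*1/1) = [4/25, 1/5) <- contains code 101/625
  emit 'a', narrow to [4/25, 1/5)
Step 3: interval [4/25, 1/5), width = 1/5 - 4/25 = 1/25
  'c': [4/25 + 1/25*0/1, 4/25 + 1/25*1/10) = [4/25, 41/250) <- contains code 101/625
  'd': [4/25 + 1/25*1/10, 4/25 + 1/25*1/5) = [41/250, 21/125)
  'b': [4/25 + 1/25*1/5, 4/25 + 1/25*3/5) = [21/125, 23/125)
  'a': [4/25 + 1/25*3/5, 4/25 + 1/25*1/1) = [23/125, 1/5)
  emit 'c', narrow to [4/25, 41/250)
Step 4: interval [4/25, 41/250), width = 41/250 - 4/25 = 1/250
  'c': [4/25 + 1/250*0/1, 4/25 + 1/250*1/10) = [4/25, 401/2500)
  'd': [4/25 + 1/250*1/10, 4/25 + 1/250*1/5) = [401/2500, 201/1250)
  'b': [4/25 + 1/250*1/5, 4/25 + 1/250*3/5) = [201/1250, 203/1250) <- contains code 101/625
  'a': [4/25 + 1/250*3/5, 4/25 + 1/250*1/1) = [203/1250, 41/250)
  emit 'b', narrow to [201/1250, 203/1250)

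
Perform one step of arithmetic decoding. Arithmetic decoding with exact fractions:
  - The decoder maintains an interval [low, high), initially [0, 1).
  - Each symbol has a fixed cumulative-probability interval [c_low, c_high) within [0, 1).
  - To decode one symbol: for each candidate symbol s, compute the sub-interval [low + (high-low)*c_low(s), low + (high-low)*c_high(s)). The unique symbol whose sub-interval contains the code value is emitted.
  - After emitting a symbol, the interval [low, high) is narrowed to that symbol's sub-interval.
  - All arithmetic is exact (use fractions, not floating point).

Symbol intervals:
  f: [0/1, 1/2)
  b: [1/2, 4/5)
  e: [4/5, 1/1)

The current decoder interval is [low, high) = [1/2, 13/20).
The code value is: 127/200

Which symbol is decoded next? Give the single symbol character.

Interval width = high − low = 13/20 − 1/2 = 3/20
Scaled code = (code − low) / width = (127/200 − 1/2) / 3/20 = 9/10
  f: [0/1, 1/2) 
  b: [1/2, 4/5) 
  e: [4/5, 1/1) ← scaled code falls here ✓

Answer: e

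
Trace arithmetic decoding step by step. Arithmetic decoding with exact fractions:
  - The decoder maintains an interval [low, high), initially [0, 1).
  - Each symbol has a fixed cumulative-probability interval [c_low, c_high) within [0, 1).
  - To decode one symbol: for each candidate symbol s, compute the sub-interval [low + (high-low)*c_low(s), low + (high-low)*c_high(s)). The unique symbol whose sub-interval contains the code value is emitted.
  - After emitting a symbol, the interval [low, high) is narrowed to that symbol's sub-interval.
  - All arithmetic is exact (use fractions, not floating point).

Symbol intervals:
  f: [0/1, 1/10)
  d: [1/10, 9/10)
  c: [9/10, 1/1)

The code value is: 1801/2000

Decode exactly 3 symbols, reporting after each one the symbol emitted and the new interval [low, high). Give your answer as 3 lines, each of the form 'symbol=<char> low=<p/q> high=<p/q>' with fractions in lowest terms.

Step 1: interval [0/1, 1/1), width = 1/1 - 0/1 = 1/1
  'f': [0/1 + 1/1*0/1, 0/1 + 1/1*1/10) = [0/1, 1/10)
  'd': [0/1 + 1/1*1/10, 0/1 + 1/1*9/10) = [1/10, 9/10)
  'c': [0/1 + 1/1*9/10, 0/1 + 1/1*1/1) = [9/10, 1/1) <- contains code 1801/2000
  emit 'c', narrow to [9/10, 1/1)
Step 2: interval [9/10, 1/1), width = 1/1 - 9/10 = 1/10
  'f': [9/10 + 1/10*0/1, 9/10 + 1/10*1/10) = [9/10, 91/100) <- contains code 1801/2000
  'd': [9/10 + 1/10*1/10, 9/10 + 1/10*9/10) = [91/100, 99/100)
  'c': [9/10 + 1/10*9/10, 9/10 + 1/10*1/1) = [99/100, 1/1)
  emit 'f', narrow to [9/10, 91/100)
Step 3: interval [9/10, 91/100), width = 91/100 - 9/10 = 1/100
  'f': [9/10 + 1/100*0/1, 9/10 + 1/100*1/10) = [9/10, 901/1000) <- contains code 1801/2000
  'd': [9/10 + 1/100*1/10, 9/10 + 1/100*9/10) = [901/1000, 909/1000)
  'c': [9/10 + 1/100*9/10, 9/10 + 1/100*1/1) = [909/1000, 91/100)
  emit 'f', narrow to [9/10, 901/1000)

Answer: symbol=c low=9/10 high=1/1
symbol=f low=9/10 high=91/100
symbol=f low=9/10 high=901/1000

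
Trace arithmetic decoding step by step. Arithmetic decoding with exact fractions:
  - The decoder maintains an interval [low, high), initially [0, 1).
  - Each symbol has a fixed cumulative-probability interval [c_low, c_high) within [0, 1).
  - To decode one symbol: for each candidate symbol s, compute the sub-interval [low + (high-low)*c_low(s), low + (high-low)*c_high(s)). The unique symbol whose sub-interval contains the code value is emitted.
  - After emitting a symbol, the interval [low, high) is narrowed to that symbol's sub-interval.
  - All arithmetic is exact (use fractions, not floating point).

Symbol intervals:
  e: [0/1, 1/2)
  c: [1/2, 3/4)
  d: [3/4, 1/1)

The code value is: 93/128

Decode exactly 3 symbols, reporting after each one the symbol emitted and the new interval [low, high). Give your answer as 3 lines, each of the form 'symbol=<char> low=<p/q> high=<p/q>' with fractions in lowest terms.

Step 1: interval [0/1, 1/1), width = 1/1 - 0/1 = 1/1
  'e': [0/1 + 1/1*0/1, 0/1 + 1/1*1/2) = [0/1, 1/2)
  'c': [0/1 + 1/1*1/2, 0/1 + 1/1*3/4) = [1/2, 3/4) <- contains code 93/128
  'd': [0/1 + 1/1*3/4, 0/1 + 1/1*1/1) = [3/4, 1/1)
  emit 'c', narrow to [1/2, 3/4)
Step 2: interval [1/2, 3/4), width = 3/4 - 1/2 = 1/4
  'e': [1/2 + 1/4*0/1, 1/2 + 1/4*1/2) = [1/2, 5/8)
  'c': [1/2 + 1/4*1/2, 1/2 + 1/4*3/4) = [5/8, 11/16)
  'd': [1/2 + 1/4*3/4, 1/2 + 1/4*1/1) = [11/16, 3/4) <- contains code 93/128
  emit 'd', narrow to [11/16, 3/4)
Step 3: interval [11/16, 3/4), width = 3/4 - 11/16 = 1/16
  'e': [11/16 + 1/16*0/1, 11/16 + 1/16*1/2) = [11/16, 23/32)
  'c': [11/16 + 1/16*1/2, 11/16 + 1/16*3/4) = [23/32, 47/64) <- contains code 93/128
  'd': [11/16 + 1/16*3/4, 11/16 + 1/16*1/1) = [47/64, 3/4)
  emit 'c', narrow to [23/32, 47/64)

Answer: symbol=c low=1/2 high=3/4
symbol=d low=11/16 high=3/4
symbol=c low=23/32 high=47/64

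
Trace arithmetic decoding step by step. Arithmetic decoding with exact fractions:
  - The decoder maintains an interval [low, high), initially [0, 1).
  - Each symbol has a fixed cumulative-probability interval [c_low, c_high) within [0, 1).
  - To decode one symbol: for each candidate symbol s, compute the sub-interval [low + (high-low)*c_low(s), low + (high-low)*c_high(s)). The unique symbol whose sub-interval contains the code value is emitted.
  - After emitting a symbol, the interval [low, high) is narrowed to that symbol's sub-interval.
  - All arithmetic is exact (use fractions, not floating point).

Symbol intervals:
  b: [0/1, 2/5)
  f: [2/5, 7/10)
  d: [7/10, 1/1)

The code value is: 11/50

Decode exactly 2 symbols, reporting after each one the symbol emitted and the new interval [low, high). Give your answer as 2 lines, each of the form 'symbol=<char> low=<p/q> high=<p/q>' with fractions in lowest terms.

Answer: symbol=b low=0/1 high=2/5
symbol=f low=4/25 high=7/25

Derivation:
Step 1: interval [0/1, 1/1), width = 1/1 - 0/1 = 1/1
  'b': [0/1 + 1/1*0/1, 0/1 + 1/1*2/5) = [0/1, 2/5) <- contains code 11/50
  'f': [0/1 + 1/1*2/5, 0/1 + 1/1*7/10) = [2/5, 7/10)
  'd': [0/1 + 1/1*7/10, 0/1 + 1/1*1/1) = [7/10, 1/1)
  emit 'b', narrow to [0/1, 2/5)
Step 2: interval [0/1, 2/5), width = 2/5 - 0/1 = 2/5
  'b': [0/1 + 2/5*0/1, 0/1 + 2/5*2/5) = [0/1, 4/25)
  'f': [0/1 + 2/5*2/5, 0/1 + 2/5*7/10) = [4/25, 7/25) <- contains code 11/50
  'd': [0/1 + 2/5*7/10, 0/1 + 2/5*1/1) = [7/25, 2/5)
  emit 'f', narrow to [4/25, 7/25)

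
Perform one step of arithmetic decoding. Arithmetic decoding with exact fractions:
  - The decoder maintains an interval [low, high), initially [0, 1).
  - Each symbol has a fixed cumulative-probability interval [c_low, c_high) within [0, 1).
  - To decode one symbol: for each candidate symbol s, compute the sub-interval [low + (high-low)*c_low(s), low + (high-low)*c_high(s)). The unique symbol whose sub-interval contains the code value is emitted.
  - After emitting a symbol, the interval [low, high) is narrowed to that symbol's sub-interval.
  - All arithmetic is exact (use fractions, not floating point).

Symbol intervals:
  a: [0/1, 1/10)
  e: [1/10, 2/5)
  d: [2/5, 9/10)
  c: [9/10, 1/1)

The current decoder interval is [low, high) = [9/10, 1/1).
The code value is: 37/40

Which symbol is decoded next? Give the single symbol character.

Answer: e

Derivation:
Interval width = high − low = 1/1 − 9/10 = 1/10
Scaled code = (code − low) / width = (37/40 − 9/10) / 1/10 = 1/4
  a: [0/1, 1/10) 
  e: [1/10, 2/5) ← scaled code falls here ✓
  d: [2/5, 9/10) 
  c: [9/10, 1/1) 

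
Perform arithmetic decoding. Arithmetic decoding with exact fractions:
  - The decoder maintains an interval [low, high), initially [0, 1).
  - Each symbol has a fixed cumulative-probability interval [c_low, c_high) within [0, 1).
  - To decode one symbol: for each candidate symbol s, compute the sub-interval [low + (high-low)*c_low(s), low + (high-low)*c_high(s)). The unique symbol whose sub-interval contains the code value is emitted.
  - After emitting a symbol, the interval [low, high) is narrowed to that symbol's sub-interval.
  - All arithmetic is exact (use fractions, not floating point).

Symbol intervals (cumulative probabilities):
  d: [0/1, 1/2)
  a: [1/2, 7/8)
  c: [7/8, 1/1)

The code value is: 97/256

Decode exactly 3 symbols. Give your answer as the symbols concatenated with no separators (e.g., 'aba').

Step 1: interval [0/1, 1/1), width = 1/1 - 0/1 = 1/1
  'd': [0/1 + 1/1*0/1, 0/1 + 1/1*1/2) = [0/1, 1/2) <- contains code 97/256
  'a': [0/1 + 1/1*1/2, 0/1 + 1/1*7/8) = [1/2, 7/8)
  'c': [0/1 + 1/1*7/8, 0/1 + 1/1*1/1) = [7/8, 1/1)
  emit 'd', narrow to [0/1, 1/2)
Step 2: interval [0/1, 1/2), width = 1/2 - 0/1 = 1/2
  'd': [0/1 + 1/2*0/1, 0/1 + 1/2*1/2) = [0/1, 1/4)
  'a': [0/1 + 1/2*1/2, 0/1 + 1/2*7/8) = [1/4, 7/16) <- contains code 97/256
  'c': [0/1 + 1/2*7/8, 0/1 + 1/2*1/1) = [7/16, 1/2)
  emit 'a', narrow to [1/4, 7/16)
Step 3: interval [1/4, 7/16), width = 7/16 - 1/4 = 3/16
  'd': [1/4 + 3/16*0/1, 1/4 + 3/16*1/2) = [1/4, 11/32)
  'a': [1/4 + 3/16*1/2, 1/4 + 3/16*7/8) = [11/32, 53/128) <- contains code 97/256
  'c': [1/4 + 3/16*7/8, 1/4 + 3/16*1/1) = [53/128, 7/16)
  emit 'a', narrow to [11/32, 53/128)

Answer: daa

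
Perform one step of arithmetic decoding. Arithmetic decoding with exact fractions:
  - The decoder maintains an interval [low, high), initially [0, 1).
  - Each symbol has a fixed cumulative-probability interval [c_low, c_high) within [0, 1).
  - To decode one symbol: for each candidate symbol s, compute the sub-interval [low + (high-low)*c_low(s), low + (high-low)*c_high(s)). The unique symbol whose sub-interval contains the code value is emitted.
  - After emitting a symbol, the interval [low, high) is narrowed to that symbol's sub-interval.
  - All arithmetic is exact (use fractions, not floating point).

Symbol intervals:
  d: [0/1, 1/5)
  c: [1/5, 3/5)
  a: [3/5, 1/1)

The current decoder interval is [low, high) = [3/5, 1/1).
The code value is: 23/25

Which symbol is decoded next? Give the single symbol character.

Interval width = high − low = 1/1 − 3/5 = 2/5
Scaled code = (code − low) / width = (23/25 − 3/5) / 2/5 = 4/5
  d: [0/1, 1/5) 
  c: [1/5, 3/5) 
  a: [3/5, 1/1) ← scaled code falls here ✓

Answer: a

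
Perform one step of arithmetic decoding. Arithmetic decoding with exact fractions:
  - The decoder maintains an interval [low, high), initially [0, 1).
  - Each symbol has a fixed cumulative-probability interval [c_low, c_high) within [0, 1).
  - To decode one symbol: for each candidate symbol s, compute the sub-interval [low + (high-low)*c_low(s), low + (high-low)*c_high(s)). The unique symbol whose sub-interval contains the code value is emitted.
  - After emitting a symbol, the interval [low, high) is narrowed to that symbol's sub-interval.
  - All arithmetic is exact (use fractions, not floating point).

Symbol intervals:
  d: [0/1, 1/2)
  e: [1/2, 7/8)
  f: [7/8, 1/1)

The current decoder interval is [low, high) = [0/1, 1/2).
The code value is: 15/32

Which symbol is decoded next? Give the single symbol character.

Answer: f

Derivation:
Interval width = high − low = 1/2 − 0/1 = 1/2
Scaled code = (code − low) / width = (15/32 − 0/1) / 1/2 = 15/16
  d: [0/1, 1/2) 
  e: [1/2, 7/8) 
  f: [7/8, 1/1) ← scaled code falls here ✓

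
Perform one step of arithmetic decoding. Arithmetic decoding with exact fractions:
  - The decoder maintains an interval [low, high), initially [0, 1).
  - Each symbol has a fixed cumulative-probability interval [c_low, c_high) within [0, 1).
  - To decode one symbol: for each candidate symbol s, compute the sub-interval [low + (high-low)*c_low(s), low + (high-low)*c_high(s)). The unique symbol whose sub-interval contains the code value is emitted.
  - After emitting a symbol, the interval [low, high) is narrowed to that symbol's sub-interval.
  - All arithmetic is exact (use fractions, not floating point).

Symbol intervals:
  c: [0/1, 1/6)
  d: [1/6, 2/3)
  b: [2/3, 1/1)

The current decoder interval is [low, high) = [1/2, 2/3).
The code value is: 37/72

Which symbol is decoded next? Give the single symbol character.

Interval width = high − low = 2/3 − 1/2 = 1/6
Scaled code = (code − low) / width = (37/72 − 1/2) / 1/6 = 1/12
  c: [0/1, 1/6) ← scaled code falls here ✓
  d: [1/6, 2/3) 
  b: [2/3, 1/1) 

Answer: c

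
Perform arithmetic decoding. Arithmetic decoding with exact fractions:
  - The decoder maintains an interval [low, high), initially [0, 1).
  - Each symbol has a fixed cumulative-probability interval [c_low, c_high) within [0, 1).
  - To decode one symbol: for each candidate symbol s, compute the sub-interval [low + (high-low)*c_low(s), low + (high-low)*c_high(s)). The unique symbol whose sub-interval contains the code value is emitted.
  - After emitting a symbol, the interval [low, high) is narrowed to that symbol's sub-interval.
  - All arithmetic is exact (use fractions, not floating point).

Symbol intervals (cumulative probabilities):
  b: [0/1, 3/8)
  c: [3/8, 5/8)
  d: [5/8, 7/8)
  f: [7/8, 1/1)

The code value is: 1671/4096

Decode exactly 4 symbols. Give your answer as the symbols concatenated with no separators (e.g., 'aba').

Answer: cbbf

Derivation:
Step 1: interval [0/1, 1/1), width = 1/1 - 0/1 = 1/1
  'b': [0/1 + 1/1*0/1, 0/1 + 1/1*3/8) = [0/1, 3/8)
  'c': [0/1 + 1/1*3/8, 0/1 + 1/1*5/8) = [3/8, 5/8) <- contains code 1671/4096
  'd': [0/1 + 1/1*5/8, 0/1 + 1/1*7/8) = [5/8, 7/8)
  'f': [0/1 + 1/1*7/8, 0/1 + 1/1*1/1) = [7/8, 1/1)
  emit 'c', narrow to [3/8, 5/8)
Step 2: interval [3/8, 5/8), width = 5/8 - 3/8 = 1/4
  'b': [3/8 + 1/4*0/1, 3/8 + 1/4*3/8) = [3/8, 15/32) <- contains code 1671/4096
  'c': [3/8 + 1/4*3/8, 3/8 + 1/4*5/8) = [15/32, 17/32)
  'd': [3/8 + 1/4*5/8, 3/8 + 1/4*7/8) = [17/32, 19/32)
  'f': [3/8 + 1/4*7/8, 3/8 + 1/4*1/1) = [19/32, 5/8)
  emit 'b', narrow to [3/8, 15/32)
Step 3: interval [3/8, 15/32), width = 15/32 - 3/8 = 3/32
  'b': [3/8 + 3/32*0/1, 3/8 + 3/32*3/8) = [3/8, 105/256) <- contains code 1671/4096
  'c': [3/8 + 3/32*3/8, 3/8 + 3/32*5/8) = [105/256, 111/256)
  'd': [3/8 + 3/32*5/8, 3/8 + 3/32*7/8) = [111/256, 117/256)
  'f': [3/8 + 3/32*7/8, 3/8 + 3/32*1/1) = [117/256, 15/32)
  emit 'b', narrow to [3/8, 105/256)
Step 4: interval [3/8, 105/256), width = 105/256 - 3/8 = 9/256
  'b': [3/8 + 9/256*0/1, 3/8 + 9/256*3/8) = [3/8, 795/2048)
  'c': [3/8 + 9/256*3/8, 3/8 + 9/256*5/8) = [795/2048, 813/2048)
  'd': [3/8 + 9/256*5/8, 3/8 + 9/256*7/8) = [813/2048, 831/2048)
  'f': [3/8 + 9/256*7/8, 3/8 + 9/256*1/1) = [831/2048, 105/256) <- contains code 1671/4096
  emit 'f', narrow to [831/2048, 105/256)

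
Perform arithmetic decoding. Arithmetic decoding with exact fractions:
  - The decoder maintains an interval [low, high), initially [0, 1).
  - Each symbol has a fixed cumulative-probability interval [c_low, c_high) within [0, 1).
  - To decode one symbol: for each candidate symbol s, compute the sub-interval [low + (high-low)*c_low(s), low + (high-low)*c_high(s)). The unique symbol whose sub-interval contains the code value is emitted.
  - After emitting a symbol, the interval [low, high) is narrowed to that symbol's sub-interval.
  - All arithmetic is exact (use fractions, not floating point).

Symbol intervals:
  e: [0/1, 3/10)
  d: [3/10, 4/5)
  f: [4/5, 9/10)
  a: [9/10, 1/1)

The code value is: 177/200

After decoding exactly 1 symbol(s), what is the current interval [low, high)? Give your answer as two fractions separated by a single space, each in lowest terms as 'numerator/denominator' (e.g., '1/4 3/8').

Answer: 4/5 9/10

Derivation:
Step 1: interval [0/1, 1/1), width = 1/1 - 0/1 = 1/1
  'e': [0/1 + 1/1*0/1, 0/1 + 1/1*3/10) = [0/1, 3/10)
  'd': [0/1 + 1/1*3/10, 0/1 + 1/1*4/5) = [3/10, 4/5)
  'f': [0/1 + 1/1*4/5, 0/1 + 1/1*9/10) = [4/5, 9/10) <- contains code 177/200
  'a': [0/1 + 1/1*9/10, 0/1 + 1/1*1/1) = [9/10, 1/1)
  emit 'f', narrow to [4/5, 9/10)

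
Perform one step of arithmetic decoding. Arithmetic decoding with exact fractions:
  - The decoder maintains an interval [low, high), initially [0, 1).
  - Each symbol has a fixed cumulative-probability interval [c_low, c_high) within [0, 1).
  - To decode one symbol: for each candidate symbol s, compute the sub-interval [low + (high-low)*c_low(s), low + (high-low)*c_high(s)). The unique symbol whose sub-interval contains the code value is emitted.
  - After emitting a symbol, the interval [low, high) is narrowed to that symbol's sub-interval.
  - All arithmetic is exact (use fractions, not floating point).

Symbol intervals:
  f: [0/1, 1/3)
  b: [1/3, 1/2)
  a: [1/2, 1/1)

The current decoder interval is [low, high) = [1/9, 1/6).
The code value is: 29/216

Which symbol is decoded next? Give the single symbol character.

Interval width = high − low = 1/6 − 1/9 = 1/18
Scaled code = (code − low) / width = (29/216 − 1/9) / 1/18 = 5/12
  f: [0/1, 1/3) 
  b: [1/3, 1/2) ← scaled code falls here ✓
  a: [1/2, 1/1) 

Answer: b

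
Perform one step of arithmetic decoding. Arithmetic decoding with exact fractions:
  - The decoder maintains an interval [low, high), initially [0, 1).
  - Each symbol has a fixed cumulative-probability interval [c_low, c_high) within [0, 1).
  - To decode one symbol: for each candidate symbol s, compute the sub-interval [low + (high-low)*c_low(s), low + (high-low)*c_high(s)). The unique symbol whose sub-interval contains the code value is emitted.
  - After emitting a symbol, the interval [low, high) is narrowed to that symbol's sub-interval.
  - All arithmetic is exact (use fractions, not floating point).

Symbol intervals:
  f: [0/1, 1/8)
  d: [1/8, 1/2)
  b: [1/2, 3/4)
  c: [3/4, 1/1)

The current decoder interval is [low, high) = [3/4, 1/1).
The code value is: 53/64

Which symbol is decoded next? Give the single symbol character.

Answer: d

Derivation:
Interval width = high − low = 1/1 − 3/4 = 1/4
Scaled code = (code − low) / width = (53/64 − 3/4) / 1/4 = 5/16
  f: [0/1, 1/8) 
  d: [1/8, 1/2) ← scaled code falls here ✓
  b: [1/2, 3/4) 
  c: [3/4, 1/1) 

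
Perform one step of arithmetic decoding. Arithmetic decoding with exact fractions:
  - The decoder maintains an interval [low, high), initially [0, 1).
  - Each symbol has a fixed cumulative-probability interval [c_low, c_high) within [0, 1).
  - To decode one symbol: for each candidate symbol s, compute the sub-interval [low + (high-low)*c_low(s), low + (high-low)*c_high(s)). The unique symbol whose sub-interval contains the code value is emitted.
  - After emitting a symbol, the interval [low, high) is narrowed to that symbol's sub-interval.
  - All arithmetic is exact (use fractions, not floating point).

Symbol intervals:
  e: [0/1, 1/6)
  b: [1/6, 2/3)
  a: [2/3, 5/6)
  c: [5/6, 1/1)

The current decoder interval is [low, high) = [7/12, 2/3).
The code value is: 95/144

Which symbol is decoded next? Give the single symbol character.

Answer: c

Derivation:
Interval width = high − low = 2/3 − 7/12 = 1/12
Scaled code = (code − low) / width = (95/144 − 7/12) / 1/12 = 11/12
  e: [0/1, 1/6) 
  b: [1/6, 2/3) 
  a: [2/3, 5/6) 
  c: [5/6, 1/1) ← scaled code falls here ✓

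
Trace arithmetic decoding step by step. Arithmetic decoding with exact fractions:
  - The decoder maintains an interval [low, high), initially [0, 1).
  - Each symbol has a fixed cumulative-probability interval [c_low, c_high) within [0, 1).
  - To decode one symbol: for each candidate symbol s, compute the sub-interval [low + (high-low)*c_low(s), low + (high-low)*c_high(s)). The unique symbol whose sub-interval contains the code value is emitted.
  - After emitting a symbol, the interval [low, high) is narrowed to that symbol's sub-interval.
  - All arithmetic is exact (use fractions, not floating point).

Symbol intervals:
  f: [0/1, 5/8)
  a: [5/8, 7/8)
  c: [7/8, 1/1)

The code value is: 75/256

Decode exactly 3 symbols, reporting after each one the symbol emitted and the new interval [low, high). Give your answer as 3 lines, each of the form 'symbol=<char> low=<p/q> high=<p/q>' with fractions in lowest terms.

Answer: symbol=f low=0/1 high=5/8
symbol=f low=0/1 high=25/64
symbol=a low=125/512 high=175/512

Derivation:
Step 1: interval [0/1, 1/1), width = 1/1 - 0/1 = 1/1
  'f': [0/1 + 1/1*0/1, 0/1 + 1/1*5/8) = [0/1, 5/8) <- contains code 75/256
  'a': [0/1 + 1/1*5/8, 0/1 + 1/1*7/8) = [5/8, 7/8)
  'c': [0/1 + 1/1*7/8, 0/1 + 1/1*1/1) = [7/8, 1/1)
  emit 'f', narrow to [0/1, 5/8)
Step 2: interval [0/1, 5/8), width = 5/8 - 0/1 = 5/8
  'f': [0/1 + 5/8*0/1, 0/1 + 5/8*5/8) = [0/1, 25/64) <- contains code 75/256
  'a': [0/1 + 5/8*5/8, 0/1 + 5/8*7/8) = [25/64, 35/64)
  'c': [0/1 + 5/8*7/8, 0/1 + 5/8*1/1) = [35/64, 5/8)
  emit 'f', narrow to [0/1, 25/64)
Step 3: interval [0/1, 25/64), width = 25/64 - 0/1 = 25/64
  'f': [0/1 + 25/64*0/1, 0/1 + 25/64*5/8) = [0/1, 125/512)
  'a': [0/1 + 25/64*5/8, 0/1 + 25/64*7/8) = [125/512, 175/512) <- contains code 75/256
  'c': [0/1 + 25/64*7/8, 0/1 + 25/64*1/1) = [175/512, 25/64)
  emit 'a', narrow to [125/512, 175/512)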